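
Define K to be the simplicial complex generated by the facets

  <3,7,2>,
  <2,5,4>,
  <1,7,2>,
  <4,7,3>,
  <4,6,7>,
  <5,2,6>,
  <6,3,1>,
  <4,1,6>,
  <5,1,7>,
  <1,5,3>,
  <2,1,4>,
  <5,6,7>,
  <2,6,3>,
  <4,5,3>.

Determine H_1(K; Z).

We work with the vertex ordering 1 < 2 < 3 < 4 < 5 < 6 < 7. The simplices of K, each written with vertices in increasing order, are:

  0-simplices (7): [1], [2], [3], [4], [5], [6], [7]
  1-simplices (21): [1,2], [1,3], [1,4], [1,5], [1,6], [1,7], [2,3], [2,4], [2,5], [2,6], [2,7], [3,4], [3,5], [3,6], [3,7], [4,5], [4,6], [4,7], [5,6], [5,7], [6,7]
  2-simplices (14): [1,2,4], [1,2,7], [1,3,5], [1,3,6], [1,4,6], [1,5,7], [2,3,6], [2,3,7], [2,4,5], [2,5,6], [3,4,5], [3,4,7], [4,6,7], [5,6,7]

giving chain groups C_0 ≅ Z^7, C_1 ≅ Z^21, C_2 ≅ Z^14.

The boundary map ∂_1: C_1 → C_0 sends each edge [p,q] (with p < q) to q − p. For instance
  ∂[6,7] = [7] − [6].
The 7×21 boundary matrix has rank 6 and Smith normal form diag(1,1,1,1,1,1).

The boundary map ∂_2: C_2 → C_1 sends each 2-simplex [p,q,r] to [q,r] − [p,r] + [p,q]. For instance
  ∂[1,2,7] = [2,7] − [1,7] + [1,2],
  ∂[5,6,7] = [6,7] − [5,7] + [5,6].
The 21×14 boundary matrix has rank 13 and Smith normal form diag(1,1,1,1,1,1,1,1,1,1,1,1,1).

Now H_k = ker ∂_k / im ∂_{k+1}, so:

  H_1: rank ker ∂_1 − rank ∂_2 = (21 − 6) − 13 = 2, and the invariant factors of ∂_2 are all 1, so H_1 = Z^2.

H_1 = Z^2.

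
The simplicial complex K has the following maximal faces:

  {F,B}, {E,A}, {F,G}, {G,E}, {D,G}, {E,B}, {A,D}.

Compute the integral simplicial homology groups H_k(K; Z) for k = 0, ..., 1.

H_0 = Z,  H_1 = Z^2.

Order the vertices as A < B < D < E < F < G. Listing each simplex with vertices in this order, K has dimension 1 with simplices:

  0-simplices (6): A, B, D, E, F, G
  1-simplices (7): AD, AE, BE, BF, DG, EG, FG

Hence C_0 ≅ Z^6, C_1 ≅ Z^7.

The boundary map ∂_1: C_1 → C_0 maps an edge to its endpoints' difference, ∂[p,q] = q − p.
As a 6×7 matrix over Z this has rank 5, with invariant factors (1,1,1,1,1).

From H_k ≅ ker(∂_k) / im(∂_{k+1}) we obtain:

  H_0: rank C_0 − rank ∂_1 = 6 − 5 = 1, and the invariant factors of ∂_1 are all 1, so H_0 = Z.
  H_1: rank ker ∂_1 − rank ∂_2 = (7 − 5) − 0 = 2, and there is no ∂_2, so H_1 = Z^2.

As a check, the Euler characteristic is 6 − 7 = -1, which agrees with 1 − 2 = -1.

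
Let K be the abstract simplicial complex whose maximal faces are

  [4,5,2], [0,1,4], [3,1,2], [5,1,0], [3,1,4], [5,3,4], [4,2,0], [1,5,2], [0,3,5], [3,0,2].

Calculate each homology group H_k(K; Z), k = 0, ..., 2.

K has 6 vertices, 15 edges, 10 triangles.
rank ∂_0 = 0, rank ∂_1 = 5 ⇒ b_0 = 6 − 0 − 5 = 1; all invariant factors of ∂_1 are 1 so no torsion. So H_0 = Z.
rank ∂_1 = 5, rank ∂_2 = 10 ⇒ b_1 = 15 − 5 − 10 = 0; ∂_2 has invariant factor(s) [2] giving torsion. So H_1 = Z/2Z.
rank ∂_2 = 10, rank ∂_3 = 0 ⇒ b_2 = 10 − 10 − 0 = 0. So H_2 = 0.

H_0 ≅ Z,  H_1 ≅ Z/2Z,  H_2 = 0.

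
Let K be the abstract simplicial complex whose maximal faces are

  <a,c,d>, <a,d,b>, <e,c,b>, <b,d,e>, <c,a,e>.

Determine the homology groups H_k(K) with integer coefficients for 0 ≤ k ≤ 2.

H_0 ≅ Z,  H_1 ≅ Z,  H_2 = 0.

Fix the vertex order a < b < c < d < e and write every simplex with vertices in increasing order. Then dim K = 2 and the simplices of K are:

  0-simplices (5): a, b, c, d, e
  1-simplices (10): ab, ac, ad, ae, bc, bd, be, cd, ce, de
  2-simplices (5): abd, acd, ace, bce, bde

so the chain groups are C_0 ≅ Z^5, C_1 ≅ Z^10, C_2 ≅ Z^5.

∂_1: C_1 → C_0 is given by ∂[p,q] = [q] − [p]. For instance
  ∂ad = d − a.
As a 5×10 matrix over Z this has rank 4, with invariant factors (1,1,1,1).

∂_2: C_2 → C_1 maps a triangle to the signed sum of its edges. For instance
  ∂ace = ce − ae + ac,
  ∂abd = bd − ad + ab.
As a 10×5 matrix over Z this has rank 5, with invariant factors (1,1,1,1,1).

From H_k ≅ ker(∂_k) / im(∂_{k+1}) we obtain:

  H_0: rank C_0 − rank ∂_1 = 5 − 4 = 1, and the invariant factors of ∂_1 are all 1, so H_0 ≅ Z.
  H_1: rank ker ∂_1 − rank ∂_2 = (10 − 4) − 5 = 1, and the invariant factors of ∂_2 are all 1, so H_1 ≅ Z.
  H_2: rank ker ∂_2 − rank ∂_3 = (5 − 5) − 0 = 0, and there is no ∂_3, so H_2 ≅ 0.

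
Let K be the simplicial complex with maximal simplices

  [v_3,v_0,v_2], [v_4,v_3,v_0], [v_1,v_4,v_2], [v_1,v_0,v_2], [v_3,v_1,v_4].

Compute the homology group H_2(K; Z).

H_2 ≅ 0.

Order the vertices as v_0 < v_1 < v_2 < v_3 < v_4. Listing each simplex with vertices in this order, K has dimension 2 with simplices:

  0-simplices (5): [v_0], [v_1], [v_2], [v_3], [v_4]
  1-simplices (10): [v_0,v_1], [v_0,v_2], [v_0,v_3], [v_0,v_4], [v_1,v_2], [v_1,v_3], [v_1,v_4], [v_2,v_3], [v_2,v_4], [v_3,v_4]
  2-simplices (5): [v_0,v_1,v_2], [v_0,v_2,v_3], [v_0,v_3,v_4], [v_1,v_2,v_4], [v_1,v_3,v_4]

Hence C_0 ≅ Z^5, C_1 ≅ Z^10, C_2 ≅ Z^5.

Boundary ∂_1: C_1 → C_0 is given by ∂[p,q] = [q] − [p]. For instance
  ∂[v_1,v_4] = [v_4] − [v_1].
As a 5×10 matrix over Z this has rank 4, with invariant factors (1,1,1,1).

∂_2: C_2 → C_1 maps a triangle to the signed sum of its edges. For instance
  ∂[v_1,v_3,v_4] = [v_3,v_4] − [v_1,v_4] + [v_1,v_3],
  ∂[v_0,v_2,v_3] = [v_2,v_3] − [v_0,v_3] + [v_0,v_2].
The 10×5 boundary matrix has rank 5 and Smith normal form diag(1,1,1,1,1).

Reading off H_k = ker ∂_k / im ∂_{k+1}:

  H_2: rank ker ∂_2 − rank ∂_3 = (5 − 5) − 0 = 0, and there is no ∂_3, so H_2 ≅ 0.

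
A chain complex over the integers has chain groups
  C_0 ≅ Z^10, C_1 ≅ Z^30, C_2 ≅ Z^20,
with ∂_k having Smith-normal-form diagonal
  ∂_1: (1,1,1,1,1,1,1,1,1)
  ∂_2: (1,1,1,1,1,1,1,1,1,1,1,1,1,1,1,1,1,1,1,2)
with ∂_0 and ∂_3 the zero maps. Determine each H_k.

H_0: b_0 = 10 − 0 − 9 = 1; torsion from ∂_1 factors > 1: none. So H_0 ≅ Z.
H_1: b_1 = 30 − 9 − 20 = 1; torsion from ∂_2 factors > 1: [2]. So H_1 ≅ Z ⊕ Z_2.
H_2: b_2 = 20 − 20 − 0 = 0; torsion from ∂_3 factors > 1: none. So H_2 ≅ 0.

H_0 ≅ Z,  H_1 ≅ Z ⊕ Z_2,  H_2 = 0.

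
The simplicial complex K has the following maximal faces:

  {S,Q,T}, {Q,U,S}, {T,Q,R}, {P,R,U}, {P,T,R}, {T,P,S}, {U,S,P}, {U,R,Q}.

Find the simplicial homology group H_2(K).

H_2 = Z.

We work with the vertex ordering P < Q < R < S < T < U. The simplices of K, each written with vertices in increasing order, are:

  0-simplices (6): P, Q, R, S, T, U
  1-simplices (12): PR, PS, PT, PU, QR, QS, QT, QU, RT, RU, ST, SU
  2-simplices (8): PRT, PRU, PST, PSU, QRT, QRU, QST, QSU

giving chain groups C_0 ≅ Z^6, C_1 ≅ Z^12, C_2 ≅ Z^8.

∂_1: C_1 → C_0 sends each edge [p,q] (with p < q) to q − p. For instance
  ∂SU = U − S.
This gives a 6×12 integer matrix of rank 5; reducing to Smith normal form yields diagonal entries (1,1,1,1,1).

∂_2: C_2 → C_1 maps a triangle to the signed sum of its edges. For instance
  ∂PRU = RU − PU + PR,
  ∂QRU = RU − QU + QR.
This gives a 12×8 integer matrix of rank 7; reducing to Smith normal form yields diagonal entries (1,1,1,1,1,1,1).

From H_k ≅ ker(∂_k) / im(∂_{k+1}) we obtain:

  H_2: rank ker ∂_2 − rank ∂_3 = (8 − 7) − 0 = 1, and there is no ∂_3, so H_2 ≅ Z.

(K is a triangulation of the 2-sphere S^2.)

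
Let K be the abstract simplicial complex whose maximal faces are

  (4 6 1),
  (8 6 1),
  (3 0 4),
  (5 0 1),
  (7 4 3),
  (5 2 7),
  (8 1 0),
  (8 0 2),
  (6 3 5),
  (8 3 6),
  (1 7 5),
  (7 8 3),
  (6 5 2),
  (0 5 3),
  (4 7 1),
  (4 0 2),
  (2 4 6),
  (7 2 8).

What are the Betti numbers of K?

Take the total order 0 < 1 < 2 < 3 < 4 < 5 < 6 < 7 < 8 on the vertex set. Then K (dimension 2) consists of the simplices:

  0-simplices (9): [0], [1], [2], [3], [4], [5], [6], [7], [8]
  1-simplices (27): (27 of them)
  2-simplices (18): [0,1,5], [0,1,8], [0,2,4], [0,2,8], [0,3,4], [0,3,5], [1,4,6], [1,4,7], [1,5,7], [1,6,8], [2,4,6], [2,5,6], [2,5,7], [2,7,8], [3,4,7], [3,5,6], [3,6,8], [3,7,8]

giving chain groups C_0 ≅ Z^9, C_1 ≅ Z^27, C_2 ≅ Z^18.

∂_1: C_1 → C_0 maps an edge to its endpoints' difference, ∂[p,q] = q − p.
The 9×27 boundary matrix has rank 8 and Smith normal form diag(1,1,1,1,1,1,1,1).

The boundary map ∂_2: C_2 → C_1 acts by ∂[p,q,r] = [q,r] − [p,r] + [p,q]. For instance
  ∂[0,2,4] = [2,4] − [0,4] + [0,2],
  ∂[3,4,7] = [4,7] − [3,7] + [3,4].
As a 27×18 matrix over Z this has rank 17, with invariant factors (1,1,1,1,1,1,1,1,1,1,1,1,1,1,1,1,1).

Computing H_k = (kernel of ∂_k) / (image of ∂_{k+1}):

  H_0: rank C_0 − rank ∂_1 = 9 − 8 = 1, and the invariant factors of ∂_1 are all 1, so H_0 ≅ Z.
  H_1: rank ker ∂_1 − rank ∂_2 = (27 − 8) − 17 = 2, and the invariant factors of ∂_2 are all 1, so H_1 ≅ Z^2.
  H_2: rank ker ∂_2 − rank ∂_3 = (18 − 17) − 0 = 1, and there is no ∂_3, so H_2 ≅ Z.

Hence the Betti numbers are b_0 = 1, b_1 = 2, b_2 = 1.

b_0 = 1, b_1 = 2, b_2 = 1.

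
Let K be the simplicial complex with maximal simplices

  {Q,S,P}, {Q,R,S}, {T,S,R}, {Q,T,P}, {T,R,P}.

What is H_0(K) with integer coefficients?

H_0 = Z.

Fix the vertex order P < Q < R < S < T and write every simplex with vertices in increasing order. Then dim K = 2 and the simplices of K are:

  0-simplices (5): P, Q, R, S, T
  1-simplices (10): PQ, PR, PS, PT, QR, QS, QT, RS, RT, ST
  2-simplices (5): PQS, PQT, PRT, QRS, RST

Hence C_0 ≅ Z^5, C_1 ≅ Z^10, C_2 ≅ Z^5.

Boundary ∂_1: C_1 → C_0 maps an edge to its endpoints' difference, ∂[p,q] = q − p.
The resulting 5×10 matrix has rank 4, and its Smith normal form has invariant factors (1,1,1,1).

∂_2: C_2 → C_1 sends each 2-simplex [p,q,r] to [q,r] − [p,r] + [p,q]. For instance
  ∂QRS = RS − QS + QR,
  ∂PRT = RT − PT + PR.
As a 10×5 matrix over Z this has rank 5, with invariant factors (1,1,1,1,1).

Now H_k = ker ∂_k / im ∂_{k+1}, so:

  H_0: rank C_0 − rank ∂_1 = 5 − 4 = 1, and the invariant factors of ∂_1 are all 1, so H_0 ≅ Z.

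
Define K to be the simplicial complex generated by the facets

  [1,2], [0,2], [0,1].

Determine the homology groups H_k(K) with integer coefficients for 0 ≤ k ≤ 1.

Fix the vertex order 0 < 1 < 2 and write every simplex with vertices in increasing order. Then dim K = 1 and the simplices of K are:

  0-simplices (3): [0], [1], [2]
  1-simplices (3): [0,1], [0,2], [1,2]

giving chain groups C_0 ≅ Z^3, C_1 ≅ Z^3.

∂_1: C_1 → C_0 is given by ∂[p,q] = [q] − [p]. For instance
  ∂[1,2] = [2] − [1].
The 3×3 boundary matrix has rank 2 and Smith normal form diag(1,1).

Computing H_k = (kernel of ∂_k) / (image of ∂_{k+1}):

  H_0: rank C_0 − rank ∂_1 = 3 − 2 = 1, and the invariant factors of ∂_1 are all 1, so H_0 = Z.
  H_1: rank ker ∂_1 − rank ∂_2 = (3 − 2) − 0 = 1, and there is no ∂_2, so H_1 = Z.

As a check, the Euler characteristic is 3 − 3 = 0, which agrees with 1 − 1 = 0.

H_0 = Z,  H_1 = Z.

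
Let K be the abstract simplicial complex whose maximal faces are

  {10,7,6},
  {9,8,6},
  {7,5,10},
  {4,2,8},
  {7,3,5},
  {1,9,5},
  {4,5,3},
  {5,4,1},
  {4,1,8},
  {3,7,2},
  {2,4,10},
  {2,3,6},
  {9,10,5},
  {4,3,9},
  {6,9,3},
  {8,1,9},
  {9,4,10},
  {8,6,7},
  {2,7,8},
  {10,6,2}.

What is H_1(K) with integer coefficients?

H_1 ≅ Z ⊕ Z/2Z.

We work with the vertex ordering 1 < 2 < 3 < 4 < 5 < 6 < 7 < 8 < 9 < 10. The simplices of K, each written with vertices in increasing order, are:

  0-simplices (10): [1], [2], [3], [4], [5], [6], [7], [8], [9], [10]
  1-simplices (30): (30 of them)
  2-simplices (20): (20 of them)

Hence C_0 ≅ Z^10, C_1 ≅ Z^30, C_2 ≅ Z^20.

∂_1: C_1 → C_0 sends each edge [p,q] (with p < q) to q − p.
The 10×30 boundary matrix has rank 9 and Smith normal form diag(1,1,1,1,1,1,1,1,1).

The boundary map ∂_2: C_2 → C_1 sends each 2-simplex [p,q,r] to [q,r] − [p,r] + [p,q]. For instance
  ∂[2,7,8] = [7,8] − [2,8] + [2,7],
  ∂[4,9,10] = [9,10] − [4,10] + [4,9].
This gives a 30×20 integer matrix of rank 20; reducing to Smith normal form yields diagonal entries (1,1,1,1,1,1,1,1,1,1,1,1,1,1,1,1,1,1,1,2).

Now H_k = ker ∂_k / im ∂_{k+1}, so:

  H_1: rank ker ∂_1 − rank ∂_2 = (30 − 9) − 20 = 1, and ∂_2 has invariant factor 2 > 1, so H_1 ≅ Z ⊕ Z/2Z.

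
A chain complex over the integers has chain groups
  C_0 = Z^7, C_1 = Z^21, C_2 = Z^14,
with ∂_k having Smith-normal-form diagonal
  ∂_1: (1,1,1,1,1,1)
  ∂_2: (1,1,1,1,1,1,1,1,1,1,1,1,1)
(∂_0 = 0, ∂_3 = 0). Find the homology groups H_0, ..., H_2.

H_0 = Z,  H_1 = Z^2,  H_2 = Z.

H_0: b_0 = 7 − 0 − 6 = 1; torsion from ∂_1 factors > 1: none. So H_0 = Z.
H_1: b_1 = 21 − 6 − 13 = 2; torsion from ∂_2 factors > 1: none. So H_1 = Z^2.
H_2: b_2 = 14 − 13 − 0 = 1; torsion from ∂_3 factors > 1: none. So H_2 = Z.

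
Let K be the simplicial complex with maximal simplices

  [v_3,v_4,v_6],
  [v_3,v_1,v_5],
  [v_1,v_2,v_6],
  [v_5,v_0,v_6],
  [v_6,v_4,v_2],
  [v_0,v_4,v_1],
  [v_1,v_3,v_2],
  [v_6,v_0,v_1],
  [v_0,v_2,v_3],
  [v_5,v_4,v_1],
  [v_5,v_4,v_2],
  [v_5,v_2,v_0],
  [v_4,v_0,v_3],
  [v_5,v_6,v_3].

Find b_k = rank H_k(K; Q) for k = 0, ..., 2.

Order the vertices as v_0 < v_1 < v_2 < v_3 < v_4 < v_5 < v_6. Listing each simplex with vertices in this order, K has dimension 2 with simplices:

  0-simplices (7): [v_0], [v_1], [v_2], [v_3], [v_4], [v_5], [v_6]
  1-simplices (21): (21 of them)
  2-simplices (14): (14 of them)

Hence C_0 ≅ Z^7, C_1 ≅ Z^21, C_2 ≅ Z^14.

Boundary ∂_1: C_1 → C_0 is given by ∂[p,q] = [q] − [p].
This gives a 7×21 integer matrix of rank 6; reducing to Smith normal form yields diagonal entries (1,1,1,1,1,1).

The boundary map ∂_2: C_2 → C_1 sends each 2-simplex [p,q,r] to [q,r] − [p,r] + [p,q]. For instance
  ∂[v_2,v_4,v_5] = [v_4,v_5] − [v_2,v_5] + [v_2,v_4],
  ∂[v_3,v_4,v_6] = [v_4,v_6] − [v_3,v_6] + [v_3,v_4].
As a 21×14 matrix over Z this has rank 13, with invariant factors (1,1,1,1,1,1,1,1,1,1,1,1,1).

From H_k ≅ ker(∂_k) / im(∂_{k+1}) we obtain:

  H_0: rank C_0 − rank ∂_1 = 7 − 6 = 1, and the invariant factors of ∂_1 are all 1, so H_0 = Z.
  H_1: rank ker ∂_1 − rank ∂_2 = (21 − 6) − 13 = 2, and the invariant factors of ∂_2 are all 1, so H_1 = Z^2.
  H_2: rank ker ∂_2 − rank ∂_3 = (14 − 13) − 0 = 1, and there is no ∂_3, so H_2 = Z.

(K is a triangulation of the torus T^2.)

Hence the Betti numbers are b_0 = 1, b_1 = 2, b_2 = 1.

b_0 = 1, b_1 = 2, b_2 = 1.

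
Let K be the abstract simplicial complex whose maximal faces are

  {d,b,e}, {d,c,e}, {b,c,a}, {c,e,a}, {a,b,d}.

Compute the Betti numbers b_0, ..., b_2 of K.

b_0 = 1, b_1 = 1, b_2 = 0.

Order the vertices as a < b < c < d < e. Listing each simplex with vertices in this order, K has dimension 2 with simplices:

  0-simplices (5): a, b, c, d, e
  1-simplices (10): ab, ac, ad, ae, bc, bd, be, cd, ce, de
  2-simplices (5): abc, abd, ace, bde, cde

giving chain groups C_0 ≅ Z^5, C_1 ≅ Z^10, C_2 ≅ Z^5.

The boundary map ∂_1: C_1 → C_0 maps an edge to its endpoints' difference, ∂[p,q] = q − p. For instance
  ∂bd = d − b.
The 5×10 boundary matrix has rank 4 and Smith normal form diag(1,1,1,1).

Boundary ∂_2: C_2 → C_1 maps a triangle to the signed sum of its edges. For instance
  ∂ace = ce − ae + ac,
  ∂bde = de − be + bd.
The 10×5 boundary matrix has rank 5 and Smith normal form diag(1,1,1,1,1).

Reading off H_k = ker ∂_k / im ∂_{k+1}:

  H_0: rank C_0 − rank ∂_1 = 5 − 4 = 1, and the invariant factors of ∂_1 are all 1, so H_0 = Z.
  H_1: rank ker ∂_1 − rank ∂_2 = (10 − 4) − 5 = 1, and the invariant factors of ∂_2 are all 1, so H_1 = Z.
  H_2: rank ker ∂_2 − rank ∂_3 = (5 − 5) − 0 = 0, and there is no ∂_3, so H_2 = 0.

(K is a triangulation of the Möbius band.)

Hence the Betti numbers are b_0 = 1, b_1 = 1, b_2 = 0.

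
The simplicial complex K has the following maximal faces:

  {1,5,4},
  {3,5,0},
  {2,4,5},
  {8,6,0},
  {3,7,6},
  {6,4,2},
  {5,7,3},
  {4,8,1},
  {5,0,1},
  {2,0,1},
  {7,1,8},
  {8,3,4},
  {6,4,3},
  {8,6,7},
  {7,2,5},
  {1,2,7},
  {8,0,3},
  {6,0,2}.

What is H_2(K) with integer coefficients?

Take the total order 0 < 1 < 2 < 3 < 4 < 5 < 6 < 7 < 8 on the vertex set. Then K (dimension 2) consists of the simplices:

  0-simplices (9): [0], [1], [2], [3], [4], [5], [6], [7], [8]
  1-simplices (27): (27 of them)
  2-simplices (18): [0,1,2], [0,1,5], [0,2,6], [0,3,5], [0,3,8], [0,6,8], [1,2,7], [1,4,5], [1,4,8], [1,7,8], [2,4,5], [2,4,6], [2,5,7], [3,4,6], [3,4,8], [3,5,7], [3,6,7], [6,7,8]

Hence C_0 ≅ Z^9, C_1 ≅ Z^27, C_2 ≅ Z^18.

Boundary ∂_1: C_1 → C_0 is given by ∂[p,q] = [q] − [p].
As a 9×27 matrix over Z this has rank 8, with invariant factors (1,1,1,1,1,1,1,1).

Boundary ∂_2: C_2 → C_1 maps a triangle to the signed sum of its edges. For instance
  ∂[1,7,8] = [7,8] − [1,8] + [1,7],
  ∂[3,6,7] = [6,7] − [3,7] + [3,6].
The 27×18 boundary matrix has rank 18 and Smith normal form diag(1,1,1,1,1,1,1,1,1,1,1,1,1,1,1,1,1,2).

From H_k ≅ ker(∂_k) / im(∂_{k+1}) we obtain:

  H_2: rank ker ∂_2 − rank ∂_3 = (18 − 18) − 0 = 0, and there is no ∂_3, so H_2 = 0.

(K is a triangulation of the Klein bottle.)

H_2 = 0.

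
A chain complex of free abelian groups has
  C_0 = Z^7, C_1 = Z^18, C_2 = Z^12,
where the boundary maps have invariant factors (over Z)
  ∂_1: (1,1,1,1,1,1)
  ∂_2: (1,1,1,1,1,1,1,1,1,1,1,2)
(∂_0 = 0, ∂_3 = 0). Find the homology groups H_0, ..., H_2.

H_0: b_0 = 7 − 0 − 6 = 1; torsion from ∂_1 factors > 1: none. So H_0 = Z.
H_1: b_1 = 18 − 6 − 12 = 0; torsion from ∂_2 factors > 1: [2]. So H_1 = Z/2Z.
H_2: b_2 = 12 − 12 − 0 = 0; torsion from ∂_3 factors > 1: none. So H_2 = 0.

H_0 = Z,  H_1 = Z/2Z,  H_2 = 0.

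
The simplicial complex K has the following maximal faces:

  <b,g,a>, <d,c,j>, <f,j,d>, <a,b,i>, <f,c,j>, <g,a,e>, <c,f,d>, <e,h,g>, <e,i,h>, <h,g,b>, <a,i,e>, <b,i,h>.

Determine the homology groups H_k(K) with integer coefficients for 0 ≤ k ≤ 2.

Order the vertices as a < b < c < d < e < f < g < h < i < j. Listing each simplex with vertices in this order, K has dimension 2 with simplices:

  0-simplices (10): a, b, c, d, e, f, g, h, i, j
  1-simplices (18): ab, ae, ag, ai, bg, bh, bi, cd, cf, cj, df, dj, eg, eh, ei, fj, gh, hi
  2-simplices (12): abg, abi, aeg, aei, bgh, bhi, cdf, cdj, cfj, dfj, egh, ehi

Hence C_0 ≅ Z^10, C_1 ≅ Z^18, C_2 ≅ Z^12.

The boundary map ∂_1: C_1 → C_0 maps an edge to its endpoints' difference, ∂[p,q] = q − p. For instance
  ∂eh = h − e.
This gives a 10×18 integer matrix of rank 8; reducing to Smith normal form yields diagonal entries (1,1,1,1,1,1,1,1).

∂_2: C_2 → C_1 sends each 2-simplex [p,q,r] to [q,r] − [p,r] + [p,q]. For instance
  ∂egh = gh − eh + eg,
  ∂aeg = eg − ag + ae.
This gives a 18×12 integer matrix of rank 10; reducing to Smith normal form yields diagonal entries (1,1,1,1,1,1,1,1,1,1).

Now H_k = ker ∂_k / im ∂_{k+1}, so:

  H_0: rank C_0 − rank ∂_1 = 10 − 8 = 2, and the invariant factors of ∂_1 are all 1, so H_0 ≅ Z^2.
  H_1: rank ker ∂_1 − rank ∂_2 = (18 − 8) − 10 = 0, and the invariant factors of ∂_2 are all 1, so H_1 ≅ 0.
  H_2: rank ker ∂_2 − rank ∂_3 = (12 − 10) − 0 = 2, and there is no ∂_3, so H_2 ≅ Z^2.

H_0 ≅ Z^2,  H_1 = 0,  H_2 ≅ Z^2.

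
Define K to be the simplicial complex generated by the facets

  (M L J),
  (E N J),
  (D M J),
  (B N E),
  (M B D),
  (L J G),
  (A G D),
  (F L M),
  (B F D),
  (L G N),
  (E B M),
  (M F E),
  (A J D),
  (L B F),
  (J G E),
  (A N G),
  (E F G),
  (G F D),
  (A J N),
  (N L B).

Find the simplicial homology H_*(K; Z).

H_0 = Z,  H_1 = Z ⊕ Z/2,  H_2 = 0.

We work with the vertex ordering A < B < D < E < F < G < J < L < M < N. The simplices of K, each written with vertices in increasing order, are:

  0-simplices (10): A, B, D, E, F, G, J, L, M, N
  1-simplices (30): AD, AG, AJ, AN, BD, BE, BF, BL, BM, BN, DF, DG, DJ, DM, EF, EG, EJ, EM, EN, FG, FL, FM, GJ, GL, GN, JL, JM, JN, LM, LN
  2-simplices (20): ADG, ADJ, AGN, AJN, BDF, BDM, BEM, BEN, BFL, BLN, DFG, DJM, EFG, EFM, EGJ, EJN, FLM, GJL, GLN, JLM

Hence C_0 ≅ Z^10, C_1 ≅ Z^30, C_2 ≅ Z^20.

The boundary map ∂_1: C_1 → C_0 is given by ∂[p,q] = [q] − [p].
The 10×30 boundary matrix has rank 9 and Smith normal form diag(1,1,1,1,1,1,1,1,1).

∂_2: C_2 → C_1 sends each 2-simplex [p,q,r] to [q,r] − [p,r] + [p,q]. For instance
  ∂BEM = EM − BM + BE,
  ∂BFL = FL − BL + BF.
The resulting 30×20 matrix has rank 20, and its Smith normal form has invariant factors (1,1,1,1,1,1,1,1,1,1,1,1,1,1,1,1,1,1,1,2).

Reading off H_k = ker ∂_k / im ∂_{k+1}:

  H_0: rank C_0 − rank ∂_1 = 10 − 9 = 1, and the invariant factors of ∂_1 are all 1, so H_0 = Z.
  H_1: rank ker ∂_1 − rank ∂_2 = (30 − 9) − 20 = 1, and ∂_2 has invariant factor 2 > 1, so H_1 = Z ⊕ Z/2.
  H_2: rank ker ∂_2 − rank ∂_3 = (20 − 20) − 0 = 0, and there is no ∂_3, so H_2 = 0.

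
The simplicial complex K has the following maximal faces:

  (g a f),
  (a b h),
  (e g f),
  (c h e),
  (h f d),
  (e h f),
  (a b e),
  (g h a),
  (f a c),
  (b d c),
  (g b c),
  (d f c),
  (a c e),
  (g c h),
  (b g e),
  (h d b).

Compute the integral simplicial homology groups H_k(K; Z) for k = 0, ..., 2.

H_0 = Z,  H_1 = Z^2,  H_2 = Z.

We work with the vertex ordering a < b < c < d < e < f < g < h. The simplices of K, each written with vertices in increasing order, are:

  0-simplices (8): a, b, c, d, e, f, g, h
  1-simplices (24): ab, ac, ae, af, ag, ah, bc, bd, be, bg, bh, cd, ce, cf, cg, ch, df, dh, ef, eg, eh, fg, fh, gh
  2-simplices (16): abe, abh, ace, acf, afg, agh, bcd, bcg, bdh, beg, cdf, ceh, cgh, dfh, efg, efh

Hence C_0 ≅ Z^8, C_1 ≅ Z^24, C_2 ≅ Z^16.

Boundary ∂_1: C_1 → C_0 is given by ∂[p,q] = [q] − [p]. For instance
  ∂fg = g − f.
The resulting 8×24 matrix has rank 7, and its Smith normal form has invariant factors (1,1,1,1,1,1,1).

The boundary map ∂_2: C_2 → C_1 acts by ∂[p,q,r] = [q,r] − [p,r] + [p,q]. For instance
  ∂ceh = eh − ch + ce,
  ∂bdh = dh − bh + bd.
The resulting 24×16 matrix has rank 15, and its Smith normal form has invariant factors (1,1,1,1,1,1,1,1,1,1,1,1,1,1,1).

From H_k ≅ ker(∂_k) / im(∂_{k+1}) we obtain:

  H_0: rank C_0 − rank ∂_1 = 8 − 7 = 1, and the invariant factors of ∂_1 are all 1, so H_0 = Z.
  H_1: rank ker ∂_1 − rank ∂_2 = (24 − 7) − 15 = 2, and the invariant factors of ∂_2 are all 1, so H_1 = Z^2.
  H_2: rank ker ∂_2 − rank ∂_3 = (16 − 15) − 0 = 1, and there is no ∂_3, so H_2 = Z.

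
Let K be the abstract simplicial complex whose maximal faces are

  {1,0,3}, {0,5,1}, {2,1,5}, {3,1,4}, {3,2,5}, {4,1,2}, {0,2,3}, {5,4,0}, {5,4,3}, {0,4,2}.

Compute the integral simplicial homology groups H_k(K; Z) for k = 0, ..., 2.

H_0 = Z,  H_1 = Z/2,  H_2 = 0.

Take the total order 0 < 1 < 2 < 3 < 4 < 5 on the vertex set. Then K (dimension 2) consists of the simplices:

  0-simplices (6): [0], [1], [2], [3], [4], [5]
  1-simplices (15): [0,1], [0,2], [0,3], [0,4], [0,5], [1,2], [1,3], [1,4], [1,5], [2,3], [2,4], [2,5], [3,4], [3,5], [4,5]
  2-simplices (10): [0,1,3], [0,1,5], [0,2,3], [0,2,4], [0,4,5], [1,2,4], [1,2,5], [1,3,4], [2,3,5], [3,4,5]

giving chain groups C_0 ≅ Z^6, C_1 ≅ Z^15, C_2 ≅ Z^10.

∂_1: C_1 → C_0 sends each edge [p,q] (with p < q) to q − p. For instance
  ∂[4,5] = [5] − [4].
As a 6×15 matrix over Z this has rank 5, with invariant factors (1,1,1,1,1).

Boundary ∂_2: C_2 → C_1 acts by ∂[p,q,r] = [q,r] − [p,r] + [p,q]. For instance
  ∂[0,1,3] = [1,3] − [0,3] + [0,1],
  ∂[1,2,4] = [2,4] − [1,4] + [1,2].
As a 15×10 matrix over Z this has rank 10, with invariant factors (1,1,1,1,1,1,1,1,1,2).

Now H_k = ker ∂_k / im ∂_{k+1}, so:

  H_0: rank C_0 − rank ∂_1 = 6 − 5 = 1, and the invariant factors of ∂_1 are all 1, so H_0 ≅ Z.
  H_1: rank ker ∂_1 − rank ∂_2 = (15 − 5) − 10 = 0, and ∂_2 has invariant factor 2 > 1, so H_1 ≅ Z/2.
  H_2: rank ker ∂_2 − rank ∂_3 = (10 − 10) − 0 = 0, and there is no ∂_3, so H_2 ≅ 0.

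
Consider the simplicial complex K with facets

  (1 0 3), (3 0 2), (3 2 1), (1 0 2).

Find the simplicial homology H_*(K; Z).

H_0 = Z,  H_1 = 0,  H_2 = Z.

Order the vertices as 0 < 1 < 2 < 3. Listing each simplex with vertices in this order, K has dimension 2 with simplices:

  0-simplices (4): [0], [1], [2], [3]
  1-simplices (6): [0,1], [0,2], [0,3], [1,2], [1,3], [2,3]
  2-simplices (4): [0,1,2], [0,1,3], [0,2,3], [1,2,3]

so the chain groups are C_0 ≅ Z^4, C_1 ≅ Z^6, C_2 ≅ Z^4.

∂_1: C_1 → C_0 maps an edge to its endpoints' difference, ∂[p,q] = q − p.
This gives a 4×6 integer matrix of rank 3; reducing to Smith normal form yields diagonal entries (1,1,1).

∂_2: C_2 → C_1 sends each 2-simplex [p,q,r] to [q,r] − [p,r] + [p,q]. For instance
  ∂[0,1,3] = [1,3] − [0,3] + [0,1],
  ∂[0,2,3] = [2,3] − [0,3] + [0,2].
As a 6×4 matrix over Z this has rank 3, with invariant factors (1,1,1).

Reading off H_k = ker ∂_k / im ∂_{k+1}:

  H_0: rank C_0 − rank ∂_1 = 4 − 3 = 1, and the invariant factors of ∂_1 are all 1, so H_0 = Z.
  H_1: rank ker ∂_1 − rank ∂_2 = (6 − 3) − 3 = 0, and the invariant factors of ∂_2 are all 1, so H_1 = 0.
  H_2: rank ker ∂_2 − rank ∂_3 = (4 − 3) − 0 = 1, and there is no ∂_3, so H_2 = Z.

As a check, the Euler characteristic is 4 − 6 + 4 = 2, which agrees with 1 − 0 + 1 = 2.
(K is a triangulation of the 2-sphere S^2.)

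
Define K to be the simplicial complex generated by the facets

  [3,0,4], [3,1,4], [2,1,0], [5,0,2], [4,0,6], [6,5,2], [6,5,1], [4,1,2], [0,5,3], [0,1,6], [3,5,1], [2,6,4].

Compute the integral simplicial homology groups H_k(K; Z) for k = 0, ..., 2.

H_0 ≅ Z,  H_1 ≅ Z_2,  H_2 = 0.

Order the vertices as 0 < 1 < 2 < 3 < 4 < 5 < 6. Listing each simplex with vertices in this order, K has dimension 2 with simplices:

  0-simplices (7): [0], [1], [2], [3], [4], [5], [6]
  1-simplices (18): [0,1], [0,2], [0,3], [0,4], [0,5], [0,6], [1,2], [1,3], [1,4], [1,5], [1,6], [2,4], [2,5], [2,6], [3,4], [3,5], [4,6], [5,6]
  2-simplices (12): [0,1,2], [0,1,6], [0,2,5], [0,3,4], [0,3,5], [0,4,6], [1,2,4], [1,3,4], [1,3,5], [1,5,6], [2,4,6], [2,5,6]

so the chain groups are C_0 ≅ Z^7, C_1 ≅ Z^18, C_2 ≅ Z^12.

The boundary map ∂_1: C_1 → C_0 maps an edge to its endpoints' difference, ∂[p,q] = q − p.
As a 7×18 matrix over Z this has rank 6, with invariant factors (1,1,1,1,1,1).

∂_2: C_2 → C_1 sends each 2-simplex [p,q,r] to [q,r] − [p,r] + [p,q]. For instance
  ∂[1,3,4] = [3,4] − [1,4] + [1,3],
  ∂[0,2,5] = [2,5] − [0,5] + [0,2].
The 18×12 boundary matrix has rank 12 and Smith normal form diag(1,1,1,1,1,1,1,1,1,1,1,2).

Reading off H_k = ker ∂_k / im ∂_{k+1}:

  H_0: rank C_0 − rank ∂_1 = 7 − 6 = 1, and the invariant factors of ∂_1 are all 1, so H_0 = Z.
  H_1: rank ker ∂_1 − rank ∂_2 = (18 − 6) − 12 = 0, and ∂_2 has invariant factor 2 > 1, so H_1 = Z_2.
  H_2: rank ker ∂_2 − rank ∂_3 = (12 − 12) − 0 = 0, and there is no ∂_3, so H_2 = 0.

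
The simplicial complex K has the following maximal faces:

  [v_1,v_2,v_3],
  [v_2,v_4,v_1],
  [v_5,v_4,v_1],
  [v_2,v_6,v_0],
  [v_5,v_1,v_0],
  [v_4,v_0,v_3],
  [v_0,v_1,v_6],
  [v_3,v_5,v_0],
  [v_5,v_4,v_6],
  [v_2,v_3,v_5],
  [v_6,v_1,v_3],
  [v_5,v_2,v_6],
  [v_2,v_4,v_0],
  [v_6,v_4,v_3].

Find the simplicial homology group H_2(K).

K has 7 vertices, 21 edges, 14 triangles.
rank ∂_2 = 13, rank ∂_3 = 0 ⇒ b_2 = 14 − 13 − 0 = 1. So H_2 ≅ Z.

H_2 ≅ Z.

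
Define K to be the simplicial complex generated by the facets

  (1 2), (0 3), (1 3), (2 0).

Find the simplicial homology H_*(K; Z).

H_0 = Z,  H_1 = Z.

We work with the vertex ordering 0 < 1 < 2 < 3. The simplices of K, each written with vertices in increasing order, are:

  0-simplices (4): [0], [1], [2], [3]
  1-simplices (4): [0,2], [0,3], [1,2], [1,3]

Hence C_0 ≅ Z^4, C_1 ≅ Z^4.

∂_1: C_1 → C_0 sends each edge [p,q] (with p < q) to q − p.
As a 4×4 matrix over Z this has rank 3, with invariant factors (1,1,1).

Computing H_k = (kernel of ∂_k) / (image of ∂_{k+1}):

  H_0: rank C_0 − rank ∂_1 = 4 − 3 = 1, and the invariant factors of ∂_1 are all 1, so H_0 = Z.
  H_1: rank ker ∂_1 − rank ∂_2 = (4 − 3) − 0 = 1, and there is no ∂_2, so H_1 = Z.

As a check, the Euler characteristic is 4 − 4 = 0, which agrees with 1 − 1 = 0.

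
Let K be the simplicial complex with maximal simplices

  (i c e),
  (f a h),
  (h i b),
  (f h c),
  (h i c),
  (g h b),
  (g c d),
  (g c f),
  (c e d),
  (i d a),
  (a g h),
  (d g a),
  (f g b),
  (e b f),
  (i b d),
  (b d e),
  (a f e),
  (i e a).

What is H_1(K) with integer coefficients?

H_1 = Z ⊕ Z/2.

Order the vertices as a < b < c < d < e < f < g < h < i. Listing each simplex with vertices in this order, K has dimension 2 with simplices:

  0-simplices (9): a, b, c, d, e, f, g, h, i
  1-simplices (27): ad, ae, af, ag, ah, ai, bd, be, bf, bg, bh, bi, cd, ce, cf, cg, ch, ci, de, dg, di, ef, ei, fg, fh, gh, hi
  2-simplices (18): adg, adi, aef, aei, afh, agh, bde, bdi, bef, bfg, bgh, bhi, cde, cdg, cei, cfg, cfh, chi

giving chain groups C_0 ≅ Z^9, C_1 ≅ Z^27, C_2 ≅ Z^18.

∂_1: C_1 → C_0 sends each edge [p,q] (with p < q) to q − p. For instance
  ∂ei = i − e.
The 9×27 boundary matrix has rank 8 and Smith normal form diag(1,1,1,1,1,1,1,1).

∂_2: C_2 → C_1 acts by ∂[p,q,r] = [q,r] − [p,r] + [p,q]. For instance
  ∂cfg = fg − cg + cf,
  ∂cde = de − ce + cd.
This gives a 27×18 integer matrix of rank 18; reducing to Smith normal form yields diagonal entries (1,1,1,1,1,1,1,1,1,1,1,1,1,1,1,1,1,2).

From H_k ≅ ker(∂_k) / im(∂_{k+1}) we obtain:

  H_1: rank ker ∂_1 − rank ∂_2 = (27 − 8) − 18 = 1, and ∂_2 has invariant factor 2 > 1, so H_1 ≅ Z ⊕ Z/2.

(K is a triangulation of the Klein bottle.)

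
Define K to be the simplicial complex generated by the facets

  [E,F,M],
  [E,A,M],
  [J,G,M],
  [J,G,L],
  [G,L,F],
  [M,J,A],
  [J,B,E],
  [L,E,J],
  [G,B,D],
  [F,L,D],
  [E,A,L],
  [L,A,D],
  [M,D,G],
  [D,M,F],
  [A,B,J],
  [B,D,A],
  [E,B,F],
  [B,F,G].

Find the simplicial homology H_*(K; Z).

Take the total order A < B < D < E < F < G < J < L < M on the vertex set. Then K (dimension 2) consists of the simplices:

  0-simplices (9): A, B, D, E, F, G, J, L, M
  1-simplices (27): AB, AD, AE, AJ, AL, AM, BD, BE, BF, BG, BJ, DF, DG, DL, DM, EF, EJ, EL, EM, FG, FL, FM, GJ, GL, GM, JL, JM
  2-simplices (18): ABD, ABJ, ADL, AEL, AEM, AJM, BDG, BEF, BEJ, BFG, DFL, DFM, DGM, EFM, EJL, FGL, GJL, GJM

Hence C_0 ≅ Z^9, C_1 ≅ Z^27, C_2 ≅ Z^18.

Boundary ∂_1: C_1 → C_0 is given by ∂[p,q] = [q] − [p]. For instance
  ∂AE = E − A.
As a 9×27 matrix over Z this has rank 8, with invariant factors (1,1,1,1,1,1,1,1).

∂_2: C_2 → C_1 sends each 2-simplex [p,q,r] to [q,r] − [p,r] + [p,q]. For instance
  ∂GJL = JL − GL + GJ,
  ∂AEL = EL − AL + AE.
The resulting 27×18 matrix has rank 18, and its Smith normal form has invariant factors (1,1,1,1,1,1,1,1,1,1,1,1,1,1,1,1,1,2).

From H_k ≅ ker(∂_k) / im(∂_{k+1}) we obtain:

  H_0: rank C_0 − rank ∂_1 = 9 − 8 = 1, and the invariant factors of ∂_1 are all 1, so H_0 ≅ Z.
  H_1: rank ker ∂_1 − rank ∂_2 = (27 − 8) − 18 = 1, and ∂_2 has invariant factor 2 > 1, so H_1 ≅ Z × Z/2.
  H_2: rank ker ∂_2 − rank ∂_3 = (18 − 18) − 0 = 0, and there is no ∂_3, so H_2 ≅ 0.

(K is a triangulation of the Klein bottle.)

H_0 ≅ Z,  H_1 ≅ Z × Z/2,  H_2 = 0.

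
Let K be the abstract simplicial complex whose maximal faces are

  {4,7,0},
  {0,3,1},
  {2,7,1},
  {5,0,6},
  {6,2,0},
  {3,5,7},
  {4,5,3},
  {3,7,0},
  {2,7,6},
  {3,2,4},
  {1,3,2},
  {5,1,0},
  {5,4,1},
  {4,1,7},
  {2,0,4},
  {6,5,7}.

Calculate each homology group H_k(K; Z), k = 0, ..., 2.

Order the vertices as 0 < 1 < 2 < 3 < 4 < 5 < 6 < 7. Listing each simplex with vertices in this order, K has dimension 2 with simplices:

  0-simplices (8): [0], [1], [2], [3], [4], [5], [6], [7]
  1-simplices (24): (24 of them)
  2-simplices (16): [0,1,3], [0,1,5], [0,2,4], [0,2,6], [0,3,7], [0,4,7], [0,5,6], [1,2,3], [1,2,7], [1,4,5], [1,4,7], [2,3,4], [2,6,7], [3,4,5], [3,5,7], [5,6,7]

Hence C_0 ≅ Z^8, C_1 ≅ Z^24, C_2 ≅ Z^16.

∂_1: C_1 → C_0 maps an edge to its endpoints' difference, ∂[p,q] = q − p.
The resulting 8×24 matrix has rank 7, and its Smith normal form has invariant factors (1,1,1,1,1,1,1).

∂_2: C_2 → C_1 sends each 2-simplex [p,q,r] to [q,r] − [p,r] + [p,q]. For instance
  ∂[0,2,6] = [2,6] − [0,6] + [0,2],
  ∂[2,6,7] = [6,7] − [2,7] + [2,6].
The resulting 24×16 matrix has rank 15, and its Smith normal form has invariant factors (1,1,1,1,1,1,1,1,1,1,1,1,1,1,1).

Now H_k = ker ∂_k / im ∂_{k+1}, so:

  H_0: rank C_0 − rank ∂_1 = 8 − 7 = 1, and the invariant factors of ∂_1 are all 1, so H_0 = Z.
  H_1: rank ker ∂_1 − rank ∂_2 = (24 − 7) − 15 = 2, and the invariant factors of ∂_2 are all 1, so H_1 = Z^2.
  H_2: rank ker ∂_2 − rank ∂_3 = (16 − 15) − 0 = 1, and there is no ∂_3, so H_2 = Z.

H_0 = Z,  H_1 = Z^2,  H_2 = Z.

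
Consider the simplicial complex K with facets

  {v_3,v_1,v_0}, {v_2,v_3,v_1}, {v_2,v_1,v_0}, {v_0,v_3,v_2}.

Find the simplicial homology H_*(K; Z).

Take the total order v_0 < v_1 < v_2 < v_3 on the vertex set. Then K (dimension 2) consists of the simplices:

  0-simplices (4): [v_0], [v_1], [v_2], [v_3]
  1-simplices (6): [v_0,v_1], [v_0,v_2], [v_0,v_3], [v_1,v_2], [v_1,v_3], [v_2,v_3]
  2-simplices (4): [v_0,v_1,v_2], [v_0,v_1,v_3], [v_0,v_2,v_3], [v_1,v_2,v_3]

so the chain groups are C_0 ≅ Z^4, C_1 ≅ Z^6, C_2 ≅ Z^4.

∂_1: C_1 → C_0 is given by ∂[p,q] = [q] − [p].
As a 4×6 matrix over Z this has rank 3, with invariant factors (1,1,1).

The boundary map ∂_2: C_2 → C_1 acts by ∂[p,q,r] = [q,r] − [p,r] + [p,q]. For instance
  ∂[v_0,v_1,v_2] = [v_1,v_2] − [v_0,v_2] + [v_0,v_1],
  ∂[v_0,v_2,v_3] = [v_2,v_3] − [v_0,v_3] + [v_0,v_2].
The 6×4 boundary matrix has rank 3 and Smith normal form diag(1,1,1).

From H_k ≅ ker(∂_k) / im(∂_{k+1}) we obtain:

  H_0: rank C_0 − rank ∂_1 = 4 − 3 = 1, and the invariant factors of ∂_1 are all 1, so H_0 ≅ Z.
  H_1: rank ker ∂_1 − rank ∂_2 = (6 − 3) − 3 = 0, and the invariant factors of ∂_2 are all 1, so H_1 ≅ 0.
  H_2: rank ker ∂_2 − rank ∂_3 = (4 − 3) − 0 = 1, and there is no ∂_3, so H_2 ≅ Z.

As a check, the Euler characteristic is 4 − 6 + 4 = 2, which agrees with 1 − 0 + 1 = 2.
(K is a triangulation of the 2-sphere S^2.)

H_0 = Z,  H_1 = 0,  H_2 = Z.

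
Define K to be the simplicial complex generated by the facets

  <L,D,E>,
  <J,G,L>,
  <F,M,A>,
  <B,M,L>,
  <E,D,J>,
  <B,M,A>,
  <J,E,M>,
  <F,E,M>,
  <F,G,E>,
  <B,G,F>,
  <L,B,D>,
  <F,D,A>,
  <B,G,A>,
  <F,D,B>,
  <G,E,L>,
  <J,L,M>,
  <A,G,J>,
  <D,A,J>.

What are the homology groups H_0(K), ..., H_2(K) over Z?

H_0 = Z,  H_1 = Z ⊕ Z/2Z,  H_2 = 0.

We work with the vertex ordering A < B < D < E < F < G < J < L < M. The simplices of K, each written with vertices in increasing order, are:

  0-simplices (9): A, B, D, E, F, G, J, L, M
  1-simplices (27): AB, AD, AF, AG, AJ, AM, BD, BF, BG, BL, BM, DE, DF, DJ, DL, EF, EG, EJ, EL, EM, FG, FM, GJ, GL, JL, JM, LM
  2-simplices (18): ABG, ABM, ADF, ADJ, AFM, AGJ, BDF, BDL, BFG, BLM, DEJ, DEL, EFG, EFM, EGL, EJM, GJL, JLM

Hence C_0 ≅ Z^9, C_1 ≅ Z^27, C_2 ≅ Z^18.

The boundary map ∂_1: C_1 → C_0 maps an edge to its endpoints' difference, ∂[p,q] = q − p. For instance
  ∂GJ = J − G.
The resulting 9×27 matrix has rank 8, and its Smith normal form has invariant factors (1,1,1,1,1,1,1,1).

∂_2: C_2 → C_1 maps a triangle to the signed sum of its edges. For instance
  ∂JLM = LM − JM + JL,
  ∂ADJ = DJ − AJ + AD.
As a 27×18 matrix over Z this has rank 18, with invariant factors (1,1,1,1,1,1,1,1,1,1,1,1,1,1,1,1,1,2).

From H_k ≅ ker(∂_k) / im(∂_{k+1}) we obtain:

  H_0: rank C_0 − rank ∂_1 = 9 − 8 = 1, and the invariant factors of ∂_1 are all 1, so H_0 ≅ Z.
  H_1: rank ker ∂_1 − rank ∂_2 = (27 − 8) − 18 = 1, and ∂_2 has invariant factor 2 > 1, so H_1 ≅ Z ⊕ Z/2Z.
  H_2: rank ker ∂_2 − rank ∂_3 = (18 − 18) − 0 = 0, and there is no ∂_3, so H_2 ≅ 0.

As a check, the Euler characteristic is 9 − 27 + 18 = 0, which agrees with 1 − 1 + 0 = 0.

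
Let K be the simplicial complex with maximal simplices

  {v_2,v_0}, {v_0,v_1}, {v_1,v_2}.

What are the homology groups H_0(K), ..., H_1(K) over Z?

Fix the vertex order v_0 < v_1 < v_2 and write every simplex with vertices in increasing order. Then dim K = 1 and the simplices of K are:

  0-simplices (3): [v_0], [v_1], [v_2]
  1-simplices (3): [v_0,v_1], [v_0,v_2], [v_1,v_2]

so the chain groups are C_0 ≅ Z^3, C_1 ≅ Z^3.

Boundary ∂_1: C_1 → C_0 is given by ∂[p,q] = [q] − [p]. For instance
  ∂[v_0,v_2] = [v_2] − [v_0].
The 3×3 boundary matrix has rank 2 and Smith normal form diag(1,1).

From H_k ≅ ker(∂_k) / im(∂_{k+1}) we obtain:

  H_0: rank C_0 − rank ∂_1 = 3 − 2 = 1, and the invariant factors of ∂_1 are all 1, so H_0 ≅ Z.
  H_1: rank ker ∂_1 − rank ∂_2 = (3 − 2) − 0 = 1, and there is no ∂_2, so H_1 ≅ Z.

H_0 = Z,  H_1 = Z.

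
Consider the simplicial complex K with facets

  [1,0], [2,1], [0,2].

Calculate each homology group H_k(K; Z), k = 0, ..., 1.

Take the total order 0 < 1 < 2 on the vertex set. Then K (dimension 1) consists of the simplices:

  0-simplices (3): [0], [1], [2]
  1-simplices (3): [0,1], [0,2], [1,2]

so the chain groups are C_0 ≅ Z^3, C_1 ≅ Z^3.

∂_1: C_1 → C_0 is given by ∂[p,q] = [q] − [p]. For instance
  ∂[1,2] = [2] − [1].
The 3×3 boundary matrix has rank 2 and Smith normal form diag(1,1).

Computing H_k = (kernel of ∂_k) / (image of ∂_{k+1}):

  H_0: rank C_0 − rank ∂_1 = 3 − 2 = 1, and the invariant factors of ∂_1 are all 1, so H_0 ≅ Z.
  H_1: rank ker ∂_1 − rank ∂_2 = (3 − 2) − 0 = 1, and there is no ∂_2, so H_1 ≅ Z.

(K is a triangulation of the circle S^1.)

H_0 = Z,  H_1 = Z.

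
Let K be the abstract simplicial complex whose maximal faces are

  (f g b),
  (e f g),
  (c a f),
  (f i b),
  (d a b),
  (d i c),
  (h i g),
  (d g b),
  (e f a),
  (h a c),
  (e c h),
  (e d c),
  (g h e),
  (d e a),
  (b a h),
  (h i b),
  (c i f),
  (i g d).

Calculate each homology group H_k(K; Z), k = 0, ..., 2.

H_0 ≅ Z,  H_1 ≅ Z ⊕ Z/2,  H_2 = 0.

K has 9 vertices, 27 edges, 18 triangles.
rank ∂_0 = 0, rank ∂_1 = 8 ⇒ b_0 = 9 − 0 − 8 = 1; all invariant factors of ∂_1 are 1 so no torsion. So H_0 ≅ Z.
rank ∂_1 = 8, rank ∂_2 = 18 ⇒ b_1 = 27 − 8 − 18 = 1; ∂_2 has invariant factor(s) [2] giving torsion. So H_1 ≅ Z ⊕ Z/2.
rank ∂_2 = 18, rank ∂_3 = 0 ⇒ b_2 = 18 − 18 − 0 = 0. So H_2 ≅ 0.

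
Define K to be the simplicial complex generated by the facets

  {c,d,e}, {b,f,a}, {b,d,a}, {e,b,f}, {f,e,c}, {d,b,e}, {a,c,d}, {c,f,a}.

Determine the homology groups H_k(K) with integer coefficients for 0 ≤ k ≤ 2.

We work with the vertex ordering a < b < c < d < e < f. The simplices of K, each written with vertices in increasing order, are:

  0-simplices (6): a, b, c, d, e, f
  1-simplices (12): ab, ac, ad, af, bd, be, bf, cd, ce, cf, de, ef
  2-simplices (8): abd, abf, acd, acf, bde, bef, cde, cef

giving chain groups C_0 ≅ Z^6, C_1 ≅ Z^12, C_2 ≅ Z^8.

∂_1: C_1 → C_0 is given by ∂[p,q] = [q] − [p]. For instance
  ∂af = f − a.
This gives a 6×12 integer matrix of rank 5; reducing to Smith normal form yields diagonal entries (1,1,1,1,1).

Boundary ∂_2: C_2 → C_1 acts by ∂[p,q,r] = [q,r] − [p,r] + [p,q]. For instance
  ∂abd = bd − ad + ab,
  ∂cde = de − ce + cd.
As a 12×8 matrix over Z this has rank 7, with invariant factors (1,1,1,1,1,1,1).

From H_k ≅ ker(∂_k) / im(∂_{k+1}) we obtain:

  H_0: rank C_0 − rank ∂_1 = 6 − 5 = 1, and the invariant factors of ∂_1 are all 1, so H_0 = Z.
  H_1: rank ker ∂_1 − rank ∂_2 = (12 − 5) − 7 = 0, and the invariant factors of ∂_2 are all 1, so H_1 = 0.
  H_2: rank ker ∂_2 − rank ∂_3 = (8 − 7) − 0 = 1, and there is no ∂_3, so H_2 = Z.

H_0 = Z,  H_1 = 0,  H_2 = Z.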